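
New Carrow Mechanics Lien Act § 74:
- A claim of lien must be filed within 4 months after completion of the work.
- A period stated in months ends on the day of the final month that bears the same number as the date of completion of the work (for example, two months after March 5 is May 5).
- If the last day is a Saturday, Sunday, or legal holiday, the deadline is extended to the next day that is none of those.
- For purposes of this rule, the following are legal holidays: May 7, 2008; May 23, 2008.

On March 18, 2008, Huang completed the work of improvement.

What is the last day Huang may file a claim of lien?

July 18, 2008

4 months after March 18, 2008 is July 18, 2008.
July 18, 2008 is a Friday and not a legal holiday, so no extension applies.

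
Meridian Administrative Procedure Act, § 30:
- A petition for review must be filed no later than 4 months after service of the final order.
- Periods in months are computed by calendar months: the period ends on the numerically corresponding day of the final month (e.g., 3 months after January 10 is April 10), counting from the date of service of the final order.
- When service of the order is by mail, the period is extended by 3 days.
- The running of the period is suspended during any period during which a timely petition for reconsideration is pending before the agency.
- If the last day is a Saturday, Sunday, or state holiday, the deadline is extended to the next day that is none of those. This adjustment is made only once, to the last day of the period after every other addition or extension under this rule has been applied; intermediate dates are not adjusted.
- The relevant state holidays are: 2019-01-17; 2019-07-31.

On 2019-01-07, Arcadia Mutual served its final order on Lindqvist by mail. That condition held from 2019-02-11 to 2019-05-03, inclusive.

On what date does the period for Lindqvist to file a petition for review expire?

4 months after 2019-01-07 is May 7, 2019.
Service was by mail, adding 3 days: May 7, 2019 + 3 days = May 10, 2019.
From February 11, 2019 through May 3, 2019 inclusive is 82 days; tolling adds 82 days: May 10, 2019 + 82 days = July 31, 2019.
July 31, 2019 is a listed holiday. The next qualifying day is August 1, 2019.

August 1, 2019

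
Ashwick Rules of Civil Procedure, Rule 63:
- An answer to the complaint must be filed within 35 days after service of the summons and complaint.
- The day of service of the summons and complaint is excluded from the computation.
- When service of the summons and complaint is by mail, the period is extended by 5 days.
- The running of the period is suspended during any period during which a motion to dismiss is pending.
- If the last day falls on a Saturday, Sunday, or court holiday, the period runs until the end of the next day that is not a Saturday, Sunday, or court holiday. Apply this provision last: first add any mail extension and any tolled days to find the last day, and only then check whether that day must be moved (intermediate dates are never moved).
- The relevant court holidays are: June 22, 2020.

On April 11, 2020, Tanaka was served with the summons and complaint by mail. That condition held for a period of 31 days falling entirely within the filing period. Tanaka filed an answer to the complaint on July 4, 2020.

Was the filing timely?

35 days after April 11, 2020 is May 16, 2020.
Service was by mail, adding 5 days: May 16, 2020 + 5 days = May 21, 2020.
Tolling adds 31 days: May 21, 2020 + 31 days = June 21, 2020.
June 21, 2020 is Sunday; June 22, 2020 is a listed holiday. The next qualifying day is June 23, 2020.
The deadline is June 23, 2020; the filing on July 4, 2020 is after that date.

No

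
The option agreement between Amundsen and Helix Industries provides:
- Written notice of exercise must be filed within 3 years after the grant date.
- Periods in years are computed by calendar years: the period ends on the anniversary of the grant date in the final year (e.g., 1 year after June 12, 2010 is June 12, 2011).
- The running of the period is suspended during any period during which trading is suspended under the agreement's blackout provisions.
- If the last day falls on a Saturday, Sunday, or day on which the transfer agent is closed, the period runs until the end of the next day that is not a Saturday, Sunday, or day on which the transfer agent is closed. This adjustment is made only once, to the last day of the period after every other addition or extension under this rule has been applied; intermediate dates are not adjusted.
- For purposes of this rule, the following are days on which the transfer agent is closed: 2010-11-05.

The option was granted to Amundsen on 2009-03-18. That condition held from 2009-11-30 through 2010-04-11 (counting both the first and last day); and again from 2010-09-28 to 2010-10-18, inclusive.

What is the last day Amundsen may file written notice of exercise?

August 20, 2012

3 years after 2009-03-18 is March 18, 2012.
From November 30, 2009 through April 11, 2010 inclusive is 133 days; tolling adds 133 days: March 18, 2012 + 133 days = July 29, 2012.
From September 28, 2010 through October 18, 2010 inclusive is 21 days; tolling adds 21 days: July 29, 2012 + 21 days = August 19, 2012.
August 19, 2012 is Sunday. The next qualifying day is August 20, 2012.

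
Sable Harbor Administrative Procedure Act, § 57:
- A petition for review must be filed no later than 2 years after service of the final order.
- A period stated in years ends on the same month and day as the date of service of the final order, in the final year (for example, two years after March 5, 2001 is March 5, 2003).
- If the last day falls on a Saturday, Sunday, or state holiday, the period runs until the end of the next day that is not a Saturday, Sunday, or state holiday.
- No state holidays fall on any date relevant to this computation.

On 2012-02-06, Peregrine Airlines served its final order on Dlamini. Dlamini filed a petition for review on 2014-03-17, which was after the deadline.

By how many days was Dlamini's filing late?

2 years after 2012-02-06 is February 6, 2014.
February 6, 2014 is a Thursday and not a state holiday, so no extension applies.
The deadline is February 6, 2014; from February 6, 2014 to March 17, 2014 is 39 days.

39 days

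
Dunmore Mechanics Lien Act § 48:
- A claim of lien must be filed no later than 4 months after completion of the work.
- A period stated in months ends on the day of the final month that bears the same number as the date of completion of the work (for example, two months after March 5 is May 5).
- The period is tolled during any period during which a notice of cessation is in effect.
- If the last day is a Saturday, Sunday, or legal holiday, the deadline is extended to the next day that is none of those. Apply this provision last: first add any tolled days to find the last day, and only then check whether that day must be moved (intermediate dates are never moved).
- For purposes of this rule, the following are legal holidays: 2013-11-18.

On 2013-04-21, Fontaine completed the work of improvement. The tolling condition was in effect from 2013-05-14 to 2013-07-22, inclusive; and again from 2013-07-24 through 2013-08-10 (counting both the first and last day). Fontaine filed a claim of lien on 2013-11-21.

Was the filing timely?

4 months after 2013-04-21 is August 21, 2013.
From May 14, 2013 through July 22, 2013 inclusive is 70 days; tolling adds 70 days: August 21, 2013 + 70 days = October 30, 2013.
From July 24, 2013 through August 10, 2013 inclusive is 18 days; tolling adds 18 days: October 30, 2013 + 18 days = November 17, 2013.
November 17, 2013 is Sunday; November 18, 2013 is a listed holiday. The next qualifying day is November 19, 2013.
The deadline is November 19, 2013; the filing on November 21, 2013 is after that date.

No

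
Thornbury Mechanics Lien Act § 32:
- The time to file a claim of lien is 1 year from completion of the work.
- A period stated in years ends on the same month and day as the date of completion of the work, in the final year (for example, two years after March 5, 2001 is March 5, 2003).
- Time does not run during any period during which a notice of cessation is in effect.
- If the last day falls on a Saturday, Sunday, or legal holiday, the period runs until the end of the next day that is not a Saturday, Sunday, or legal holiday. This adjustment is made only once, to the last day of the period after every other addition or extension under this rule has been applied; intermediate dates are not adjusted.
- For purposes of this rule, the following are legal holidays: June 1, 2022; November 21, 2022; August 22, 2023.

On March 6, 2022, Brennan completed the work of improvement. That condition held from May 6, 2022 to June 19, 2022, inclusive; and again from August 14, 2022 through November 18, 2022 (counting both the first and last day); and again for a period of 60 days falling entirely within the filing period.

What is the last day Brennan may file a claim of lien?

1 year after March 6, 2022 is March 6, 2023.
From May 6, 2022 through June 19, 2022 inclusive is 45 days; tolling adds 45 days: March 6, 2023 + 45 days = April 20, 2023.
From August 14, 2022 through November 18, 2022 inclusive is 97 days; tolling adds 97 days: April 20, 2023 + 97 days = July 26, 2023.
Tolling adds 60 days: July 26, 2023 + 60 days = September 24, 2023.
September 24, 2023 is Sunday. The next qualifying day is September 25, 2023.

September 25, 2023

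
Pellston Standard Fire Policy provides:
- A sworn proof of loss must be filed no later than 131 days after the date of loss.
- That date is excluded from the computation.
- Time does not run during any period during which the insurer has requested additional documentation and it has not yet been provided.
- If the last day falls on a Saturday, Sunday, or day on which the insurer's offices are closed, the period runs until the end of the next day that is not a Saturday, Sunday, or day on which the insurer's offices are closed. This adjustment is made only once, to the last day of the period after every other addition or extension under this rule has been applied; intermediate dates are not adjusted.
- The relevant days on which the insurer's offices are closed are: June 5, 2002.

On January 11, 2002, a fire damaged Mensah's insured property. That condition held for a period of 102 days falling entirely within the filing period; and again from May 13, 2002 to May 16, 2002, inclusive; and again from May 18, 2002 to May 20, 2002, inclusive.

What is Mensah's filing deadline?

131 days after January 11, 2002 is May 22, 2002.
Tolling adds 102 days: May 22, 2002 + 102 days = September 1, 2002.
From May 13, 2002 through May 16, 2002 inclusive is 4 days; tolling adds 4 days: September 1, 2002 + 4 days = September 5, 2002.
From May 18, 2002 through May 20, 2002 inclusive is 3 days; tolling adds 3 days: September 5, 2002 + 3 days = September 8, 2002.
September 8, 2002 is Sunday. The next qualifying day is September 9, 2002.

September 9, 2002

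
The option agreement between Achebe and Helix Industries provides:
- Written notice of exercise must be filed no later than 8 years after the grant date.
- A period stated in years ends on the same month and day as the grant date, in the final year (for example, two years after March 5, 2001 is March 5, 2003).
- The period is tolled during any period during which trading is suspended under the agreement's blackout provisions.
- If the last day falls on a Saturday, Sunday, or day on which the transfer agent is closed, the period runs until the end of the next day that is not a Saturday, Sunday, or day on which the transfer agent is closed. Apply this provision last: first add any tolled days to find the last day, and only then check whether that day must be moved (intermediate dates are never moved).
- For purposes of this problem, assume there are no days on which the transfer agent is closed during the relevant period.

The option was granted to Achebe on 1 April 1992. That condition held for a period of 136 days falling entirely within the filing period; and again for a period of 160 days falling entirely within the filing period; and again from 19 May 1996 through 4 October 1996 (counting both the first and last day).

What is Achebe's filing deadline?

June 11, 2001

8 years after 1 April 1992 is April 1, 2000.
Tolling adds 136 days: April 1, 2000 + 136 days = August 15, 2000.
Tolling adds 160 days: August 15, 2000 + 160 days = January 22, 2001.
From May 19, 1996 through October 4, 1996 inclusive is 139 days; tolling adds 139 days: January 22, 2001 + 139 days = June 10, 2001.
June 10, 2001 is Sunday. The next qualifying day is June 11, 2001.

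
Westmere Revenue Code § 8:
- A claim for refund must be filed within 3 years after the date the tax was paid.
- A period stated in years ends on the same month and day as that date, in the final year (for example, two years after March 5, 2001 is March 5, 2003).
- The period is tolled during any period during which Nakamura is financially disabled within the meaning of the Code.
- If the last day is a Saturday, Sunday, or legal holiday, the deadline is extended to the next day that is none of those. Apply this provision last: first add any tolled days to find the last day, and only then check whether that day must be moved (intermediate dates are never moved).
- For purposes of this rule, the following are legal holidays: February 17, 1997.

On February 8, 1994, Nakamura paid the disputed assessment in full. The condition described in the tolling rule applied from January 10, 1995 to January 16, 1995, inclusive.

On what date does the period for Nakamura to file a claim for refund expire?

3 years after February 8, 1994 is February 8, 1997.
From January 10, 1995 through January 16, 1995 inclusive is 7 days; tolling adds 7 days: February 8, 1997 + 7 days = February 15, 1997.
February 15, 1997 is Saturday; February 16, 1997 is Sunday; February 17, 1997 is a listed holiday. The next qualifying day is February 18, 1997.

February 18, 1997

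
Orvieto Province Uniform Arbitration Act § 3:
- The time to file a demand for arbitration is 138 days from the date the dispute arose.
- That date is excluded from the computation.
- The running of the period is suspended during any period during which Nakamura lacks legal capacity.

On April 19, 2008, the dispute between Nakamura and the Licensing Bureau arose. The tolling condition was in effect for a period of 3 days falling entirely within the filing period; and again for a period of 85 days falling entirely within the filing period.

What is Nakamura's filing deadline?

December 1, 2008

138 days after April 19, 2008 is September 4, 2008.
Tolling adds 3 days: September 4, 2008 + 3 days = September 7, 2008.
Tolling adds 85 days: September 7, 2008 + 85 days = December 1, 2008.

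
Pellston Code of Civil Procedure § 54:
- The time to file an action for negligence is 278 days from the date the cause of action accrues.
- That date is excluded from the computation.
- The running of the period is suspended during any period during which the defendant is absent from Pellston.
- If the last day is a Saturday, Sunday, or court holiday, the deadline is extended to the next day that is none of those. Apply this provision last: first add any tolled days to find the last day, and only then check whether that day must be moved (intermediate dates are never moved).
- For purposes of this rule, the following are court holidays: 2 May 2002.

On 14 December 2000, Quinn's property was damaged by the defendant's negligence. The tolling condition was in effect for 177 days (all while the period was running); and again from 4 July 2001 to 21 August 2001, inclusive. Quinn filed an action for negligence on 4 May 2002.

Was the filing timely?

278 days after 14 December 2000 is September 18, 2001.
Tolling adds 177 days: September 18, 2001 + 177 days = March 14, 2002.
From July 4, 2001 through August 21, 2001 inclusive is 49 days; tolling adds 49 days: March 14, 2002 + 49 days = May 2, 2002.
May 2, 2002 is a listed holiday. The next qualifying day is May 3, 2002.
The deadline is May 3, 2002; the filing on May 4, 2002 is after that date.

No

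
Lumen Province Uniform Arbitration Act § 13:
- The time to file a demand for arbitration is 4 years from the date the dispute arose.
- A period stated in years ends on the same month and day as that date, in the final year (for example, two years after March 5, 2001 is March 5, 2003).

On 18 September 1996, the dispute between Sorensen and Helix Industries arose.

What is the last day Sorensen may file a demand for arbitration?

4 years after 18 September 1996 is September 18, 2000.

September 18, 2000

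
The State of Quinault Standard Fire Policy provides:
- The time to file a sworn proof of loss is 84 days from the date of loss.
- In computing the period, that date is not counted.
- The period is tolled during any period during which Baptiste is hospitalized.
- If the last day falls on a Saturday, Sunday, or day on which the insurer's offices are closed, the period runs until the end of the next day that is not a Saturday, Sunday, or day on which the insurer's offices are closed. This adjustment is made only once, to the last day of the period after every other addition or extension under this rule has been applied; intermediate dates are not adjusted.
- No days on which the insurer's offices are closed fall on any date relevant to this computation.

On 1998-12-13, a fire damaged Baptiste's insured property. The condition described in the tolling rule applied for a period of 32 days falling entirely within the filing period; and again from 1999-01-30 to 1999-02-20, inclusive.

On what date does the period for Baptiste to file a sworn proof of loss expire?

84 days after 1998-12-13 is March 7, 1999.
Tolling adds 32 days: March 7, 1999 + 32 days = April 8, 1999.
From January 30, 1999 through February 20, 1999 inclusive is 22 days; tolling adds 22 days: April 8, 1999 + 22 days = April 30, 1999.
April 30, 1999 is a Friday and not a day on which the insurer's offices are closed, so no extension applies.

April 30, 1999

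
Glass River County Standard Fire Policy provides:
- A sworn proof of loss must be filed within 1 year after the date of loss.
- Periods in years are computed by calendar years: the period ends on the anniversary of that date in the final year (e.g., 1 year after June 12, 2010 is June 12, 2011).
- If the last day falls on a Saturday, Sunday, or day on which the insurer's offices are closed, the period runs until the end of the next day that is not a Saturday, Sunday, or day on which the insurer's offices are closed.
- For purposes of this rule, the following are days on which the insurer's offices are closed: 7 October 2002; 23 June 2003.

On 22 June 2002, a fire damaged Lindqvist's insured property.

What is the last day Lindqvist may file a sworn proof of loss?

1 year after 22 June 2002 is June 22, 2003.
June 22, 2003 is Sunday; June 23, 2003 is a listed holiday. The next qualifying day is June 24, 2003.

June 24, 2003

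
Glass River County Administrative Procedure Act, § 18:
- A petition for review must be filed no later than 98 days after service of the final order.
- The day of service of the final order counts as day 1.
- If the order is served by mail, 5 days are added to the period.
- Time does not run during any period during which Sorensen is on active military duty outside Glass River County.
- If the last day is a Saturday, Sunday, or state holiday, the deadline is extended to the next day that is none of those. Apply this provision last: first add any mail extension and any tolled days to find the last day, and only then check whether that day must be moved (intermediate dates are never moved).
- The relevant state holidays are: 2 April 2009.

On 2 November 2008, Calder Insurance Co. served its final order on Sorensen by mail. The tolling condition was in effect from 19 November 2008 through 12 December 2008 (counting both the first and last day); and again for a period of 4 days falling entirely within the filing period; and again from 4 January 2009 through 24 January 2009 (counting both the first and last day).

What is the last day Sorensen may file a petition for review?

Counting 2 November 2008 as day 1, day 98 is February 7, 2009.
Service was by mail, adding 5 days: February 7, 2009 + 5 days = February 12, 2009.
From November 19, 2008 through December 12, 2008 inclusive is 24 days; tolling adds 24 days: February 12, 2009 + 24 days = March 8, 2009.
Tolling adds 4 days: March 8, 2009 + 4 days = March 12, 2009.
From January 4, 2009 through January 24, 2009 inclusive is 21 days; tolling adds 21 days: March 12, 2009 + 21 days = April 2, 2009.
April 2, 2009 is a listed holiday. The next qualifying day is April 3, 2009.

April 3, 2009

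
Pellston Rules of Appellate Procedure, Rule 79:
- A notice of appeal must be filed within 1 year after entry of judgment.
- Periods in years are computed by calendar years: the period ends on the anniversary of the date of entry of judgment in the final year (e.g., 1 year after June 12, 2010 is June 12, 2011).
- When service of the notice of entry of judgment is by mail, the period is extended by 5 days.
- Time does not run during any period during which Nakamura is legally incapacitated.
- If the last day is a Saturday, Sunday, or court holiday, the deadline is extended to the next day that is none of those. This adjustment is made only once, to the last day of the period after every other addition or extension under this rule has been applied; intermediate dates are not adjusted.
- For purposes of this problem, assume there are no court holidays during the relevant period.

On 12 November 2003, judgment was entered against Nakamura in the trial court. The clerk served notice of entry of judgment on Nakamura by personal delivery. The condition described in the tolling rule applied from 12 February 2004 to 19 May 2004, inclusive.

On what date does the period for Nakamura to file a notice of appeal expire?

February 18, 2005

1 year after 12 November 2003 is November 12, 2004.
Service was not by mail, so no mail extension applies.
From February 12, 2004 through May 19, 2004 inclusive is 98 days; tolling adds 98 days: November 12, 2004 + 98 days = February 18, 2005.
February 18, 2005 is a Friday and not a court holiday, so no extension applies.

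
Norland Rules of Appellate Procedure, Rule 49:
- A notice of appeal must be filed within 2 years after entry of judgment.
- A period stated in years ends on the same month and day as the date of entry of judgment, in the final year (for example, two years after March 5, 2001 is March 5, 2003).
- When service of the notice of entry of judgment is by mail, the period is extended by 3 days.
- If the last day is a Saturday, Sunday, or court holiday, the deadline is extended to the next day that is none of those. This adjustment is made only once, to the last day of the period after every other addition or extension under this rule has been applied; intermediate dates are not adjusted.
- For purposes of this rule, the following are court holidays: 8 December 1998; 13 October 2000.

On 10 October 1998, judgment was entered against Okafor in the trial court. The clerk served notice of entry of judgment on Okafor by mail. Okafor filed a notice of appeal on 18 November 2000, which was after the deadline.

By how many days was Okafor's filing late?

33 days

2 years after 10 October 1998 is October 10, 2000.
Service was by mail, adding 3 days: October 10, 2000 + 3 days = October 13, 2000.
October 13, 2000 is a listed holiday; October 14, 2000 is Saturday; October 15, 2000 is Sunday. The next qualifying day is October 16, 2000.
The deadline is October 16, 2000; from October 16, 2000 to November 18, 2000 is 33 days.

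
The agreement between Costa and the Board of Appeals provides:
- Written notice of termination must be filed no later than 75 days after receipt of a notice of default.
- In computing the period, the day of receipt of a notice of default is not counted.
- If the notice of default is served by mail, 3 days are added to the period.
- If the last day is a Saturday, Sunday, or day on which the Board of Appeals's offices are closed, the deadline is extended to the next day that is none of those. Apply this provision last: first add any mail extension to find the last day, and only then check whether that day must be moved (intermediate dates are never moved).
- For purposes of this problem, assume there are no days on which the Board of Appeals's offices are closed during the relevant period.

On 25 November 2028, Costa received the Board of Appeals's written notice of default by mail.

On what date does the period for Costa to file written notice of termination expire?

February 12, 2029

75 days after 25 November 2028 is February 8, 2029.
Service was by mail, adding 3 days: February 8, 2029 + 3 days = February 11, 2029.
February 11, 2029 is Sunday. The next qualifying day is February 12, 2029.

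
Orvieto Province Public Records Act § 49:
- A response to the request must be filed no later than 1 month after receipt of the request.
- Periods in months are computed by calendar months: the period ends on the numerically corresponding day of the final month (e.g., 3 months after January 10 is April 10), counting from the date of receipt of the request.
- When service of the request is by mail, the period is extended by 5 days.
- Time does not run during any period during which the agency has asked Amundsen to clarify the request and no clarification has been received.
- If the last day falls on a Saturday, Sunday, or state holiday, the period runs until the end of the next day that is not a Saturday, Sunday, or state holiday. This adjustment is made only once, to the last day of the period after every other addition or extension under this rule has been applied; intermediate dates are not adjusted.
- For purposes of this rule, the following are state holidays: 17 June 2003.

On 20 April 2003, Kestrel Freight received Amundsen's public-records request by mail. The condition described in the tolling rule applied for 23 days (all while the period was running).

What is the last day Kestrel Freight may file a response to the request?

1 month after 20 April 2003 is May 20, 2003.
Service was by mail, adding 5 days: May 20, 2003 + 5 days = May 25, 2003.
Tolling adds 23 days: May 25, 2003 + 23 days = June 17, 2003.
June 17, 2003 is a listed holiday. The next qualifying day is June 18, 2003.

June 18, 2003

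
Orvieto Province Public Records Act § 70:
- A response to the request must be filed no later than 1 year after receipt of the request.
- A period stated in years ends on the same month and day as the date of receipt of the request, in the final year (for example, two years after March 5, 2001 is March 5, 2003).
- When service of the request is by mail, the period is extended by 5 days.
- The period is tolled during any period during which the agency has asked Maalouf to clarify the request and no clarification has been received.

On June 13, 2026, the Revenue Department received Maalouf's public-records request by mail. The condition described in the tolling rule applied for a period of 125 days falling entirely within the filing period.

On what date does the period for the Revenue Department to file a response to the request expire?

1 year after June 13, 2026 is June 13, 2027.
Service was by mail, adding 5 days: June 13, 2027 + 5 days = June 18, 2027.
Tolling adds 125 days: June 18, 2027 + 125 days = October 21, 2027.

October 21, 2027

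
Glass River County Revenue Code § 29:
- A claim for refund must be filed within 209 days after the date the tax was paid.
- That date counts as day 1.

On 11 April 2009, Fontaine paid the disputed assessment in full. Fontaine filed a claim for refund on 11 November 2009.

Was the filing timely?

No

Counting 11 April 2009 as day 1, day 209 is November 5, 2009.
The deadline is November 5, 2009; the filing on November 11, 2009 is after that date.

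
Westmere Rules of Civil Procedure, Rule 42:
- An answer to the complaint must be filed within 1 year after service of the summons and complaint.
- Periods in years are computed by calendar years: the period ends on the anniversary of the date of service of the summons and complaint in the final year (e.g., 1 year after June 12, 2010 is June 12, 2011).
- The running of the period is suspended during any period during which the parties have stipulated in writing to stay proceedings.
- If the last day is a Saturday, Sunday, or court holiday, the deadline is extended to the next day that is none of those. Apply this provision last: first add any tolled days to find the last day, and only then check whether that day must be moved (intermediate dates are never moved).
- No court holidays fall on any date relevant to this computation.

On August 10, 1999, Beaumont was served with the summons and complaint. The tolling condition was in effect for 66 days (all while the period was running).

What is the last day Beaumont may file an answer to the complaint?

October 16, 2000

1 year after August 10, 1999 is August 10, 2000.
Tolling adds 66 days: August 10, 2000 + 66 days = October 15, 2000.
October 15, 2000 is Sunday. The next qualifying day is October 16, 2000.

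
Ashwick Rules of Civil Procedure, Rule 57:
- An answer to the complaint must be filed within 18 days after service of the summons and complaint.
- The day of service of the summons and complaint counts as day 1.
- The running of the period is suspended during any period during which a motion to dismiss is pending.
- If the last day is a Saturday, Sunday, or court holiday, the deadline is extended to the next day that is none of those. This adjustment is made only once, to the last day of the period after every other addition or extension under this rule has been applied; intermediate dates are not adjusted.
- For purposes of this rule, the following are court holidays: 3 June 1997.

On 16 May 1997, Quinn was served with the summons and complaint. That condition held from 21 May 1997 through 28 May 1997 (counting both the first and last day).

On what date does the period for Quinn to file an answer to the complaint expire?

Counting 16 May 1997 as day 1, day 18 is June 2, 1997.
From May 21, 1997 through May 28, 1997 inclusive is 8 days; tolling adds 8 days: June 2, 1997 + 8 days = June 10, 1997.
June 10, 1997 is a Tuesday and not a court holiday, so no extension applies.

June 10, 1997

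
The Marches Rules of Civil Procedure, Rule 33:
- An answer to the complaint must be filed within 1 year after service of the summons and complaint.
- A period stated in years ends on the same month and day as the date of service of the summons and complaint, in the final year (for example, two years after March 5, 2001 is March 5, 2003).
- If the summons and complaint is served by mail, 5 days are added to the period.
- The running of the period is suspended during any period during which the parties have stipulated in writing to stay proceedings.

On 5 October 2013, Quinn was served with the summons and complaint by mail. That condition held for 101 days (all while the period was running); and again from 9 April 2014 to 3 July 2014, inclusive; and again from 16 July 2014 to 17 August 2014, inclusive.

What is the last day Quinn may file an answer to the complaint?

1 year after 5 October 2013 is October 5, 2014.
Service was by mail, adding 5 days: October 5, 2014 + 5 days = October 10, 2014.
Tolling adds 101 days: October 10, 2014 + 101 days = January 19, 2015.
From April 9, 2014 through July 3, 2014 inclusive is 86 days; tolling adds 86 days: January 19, 2015 + 86 days = April 15, 2015.
From July 16, 2014 through August 17, 2014 inclusive is 33 days; tolling adds 33 days: April 15, 2015 + 33 days = May 18, 2015.

May 18, 2015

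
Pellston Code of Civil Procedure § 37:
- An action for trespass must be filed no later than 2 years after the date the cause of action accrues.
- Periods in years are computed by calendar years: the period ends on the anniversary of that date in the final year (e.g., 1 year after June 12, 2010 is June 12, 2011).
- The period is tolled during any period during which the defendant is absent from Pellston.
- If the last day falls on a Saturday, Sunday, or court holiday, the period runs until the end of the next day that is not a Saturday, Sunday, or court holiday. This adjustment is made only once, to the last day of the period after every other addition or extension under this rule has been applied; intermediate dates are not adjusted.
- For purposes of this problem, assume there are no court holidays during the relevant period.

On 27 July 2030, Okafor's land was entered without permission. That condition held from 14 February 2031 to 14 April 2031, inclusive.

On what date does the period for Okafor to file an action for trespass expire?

September 27, 2032

2 years after 27 July 2030 is July 27, 2032.
From February 14, 2031 through April 14, 2031 inclusive is 60 days; tolling adds 60 days: July 27, 2032 + 60 days = September 25, 2032.
September 25, 2032 is Saturday; September 26, 2032 is Sunday. The next qualifying day is September 27, 2032.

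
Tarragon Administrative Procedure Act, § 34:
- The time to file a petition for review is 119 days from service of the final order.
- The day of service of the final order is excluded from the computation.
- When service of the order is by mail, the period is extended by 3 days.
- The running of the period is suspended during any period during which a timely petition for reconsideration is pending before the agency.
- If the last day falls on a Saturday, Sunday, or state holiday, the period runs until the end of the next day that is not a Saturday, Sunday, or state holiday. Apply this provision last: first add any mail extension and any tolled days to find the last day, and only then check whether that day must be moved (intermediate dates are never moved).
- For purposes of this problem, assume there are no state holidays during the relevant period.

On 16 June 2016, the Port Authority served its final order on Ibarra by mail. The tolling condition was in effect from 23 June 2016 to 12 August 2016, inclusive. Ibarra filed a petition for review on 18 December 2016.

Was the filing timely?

No

119 days after 16 June 2016 is October 13, 2016.
Service was by mail, adding 3 days: October 13, 2016 + 3 days = October 16, 2016.
From June 23, 2016 through August 12, 2016 inclusive is 51 days; tolling adds 51 days: October 16, 2016 + 51 days = December 6, 2016.
December 6, 2016 is a Tuesday and not a state holiday, so no extension applies.
The deadline is December 6, 2016; the filing on December 18, 2016 is after that date.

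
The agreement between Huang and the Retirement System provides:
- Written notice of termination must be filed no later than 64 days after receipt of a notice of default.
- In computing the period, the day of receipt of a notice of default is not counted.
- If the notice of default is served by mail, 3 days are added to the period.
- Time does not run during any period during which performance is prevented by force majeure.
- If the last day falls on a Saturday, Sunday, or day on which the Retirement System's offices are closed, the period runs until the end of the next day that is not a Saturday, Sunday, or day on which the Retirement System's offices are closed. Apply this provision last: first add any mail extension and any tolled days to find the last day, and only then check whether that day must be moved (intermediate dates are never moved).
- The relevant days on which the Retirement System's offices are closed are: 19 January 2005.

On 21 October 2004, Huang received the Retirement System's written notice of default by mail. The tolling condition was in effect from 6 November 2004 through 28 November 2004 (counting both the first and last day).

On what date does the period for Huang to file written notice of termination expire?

64 days after 21 October 2004 is December 24, 2004.
Service was by mail, adding 3 days: December 24, 2004 + 3 days = December 27, 2004.
From November 6, 2004 through November 28, 2004 inclusive is 23 days; tolling adds 23 days: December 27, 2004 + 23 days = January 19, 2005.
January 19, 2005 is a listed holiday. The next qualifying day is January 20, 2005.

January 20, 2005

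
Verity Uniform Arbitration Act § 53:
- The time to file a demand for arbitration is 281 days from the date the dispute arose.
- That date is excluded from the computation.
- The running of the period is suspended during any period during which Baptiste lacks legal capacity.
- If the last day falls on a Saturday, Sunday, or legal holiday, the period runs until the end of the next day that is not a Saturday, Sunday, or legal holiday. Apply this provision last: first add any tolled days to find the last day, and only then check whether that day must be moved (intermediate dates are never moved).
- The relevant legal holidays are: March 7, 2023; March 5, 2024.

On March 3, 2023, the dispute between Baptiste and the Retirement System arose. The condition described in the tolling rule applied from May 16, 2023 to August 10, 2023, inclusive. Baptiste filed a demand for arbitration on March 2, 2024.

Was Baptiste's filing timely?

281 days after March 3, 2023 is December 9, 2023.
From May 16, 2023 through August 10, 2023 inclusive is 87 days; tolling adds 87 days: December 9, 2023 + 87 days = March 5, 2024.
March 5, 2024 is a listed holiday. The next qualifying day is March 6, 2024.
The deadline is March 6, 2024; the filing on March 2, 2024 is on or before that date.

Yes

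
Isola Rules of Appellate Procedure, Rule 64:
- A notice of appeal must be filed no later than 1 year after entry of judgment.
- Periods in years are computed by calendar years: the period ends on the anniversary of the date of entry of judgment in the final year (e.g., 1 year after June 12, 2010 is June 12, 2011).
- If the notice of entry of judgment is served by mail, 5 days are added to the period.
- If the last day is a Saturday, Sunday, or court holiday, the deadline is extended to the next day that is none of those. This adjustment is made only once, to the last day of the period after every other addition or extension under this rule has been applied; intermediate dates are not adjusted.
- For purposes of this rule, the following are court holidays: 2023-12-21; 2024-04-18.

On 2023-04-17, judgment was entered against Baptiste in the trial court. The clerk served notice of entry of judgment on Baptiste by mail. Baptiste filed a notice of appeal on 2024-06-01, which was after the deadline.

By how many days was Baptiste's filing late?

1 year after 2023-04-17 is April 17, 2024.
Service was by mail, adding 5 days: April 17, 2024 + 5 days = April 22, 2024.
April 22, 2024 is a Monday and not a court holiday, so no extension applies.
The deadline is April 22, 2024; from April 22, 2024 to June 1, 2024 is 40 days.

40 days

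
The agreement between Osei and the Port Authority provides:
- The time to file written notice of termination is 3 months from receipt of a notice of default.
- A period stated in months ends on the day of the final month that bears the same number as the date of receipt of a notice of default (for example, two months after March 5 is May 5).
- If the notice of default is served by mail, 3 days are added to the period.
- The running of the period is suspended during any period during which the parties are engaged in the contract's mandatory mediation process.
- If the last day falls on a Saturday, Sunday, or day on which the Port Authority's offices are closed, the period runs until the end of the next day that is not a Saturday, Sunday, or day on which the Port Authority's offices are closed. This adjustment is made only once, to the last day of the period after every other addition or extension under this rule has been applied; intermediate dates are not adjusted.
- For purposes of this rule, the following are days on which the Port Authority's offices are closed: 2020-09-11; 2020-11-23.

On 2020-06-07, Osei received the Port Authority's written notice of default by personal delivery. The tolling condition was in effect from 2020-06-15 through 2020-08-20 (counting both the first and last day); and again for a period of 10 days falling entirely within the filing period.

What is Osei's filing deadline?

3 months after 2020-06-07 is September 7, 2020.
Service was not by mail, so no mail extension applies.
From June 15, 2020 through August 20, 2020 inclusive is 67 days; tolling adds 67 days: September 7, 2020 + 67 days = November 13, 2020.
Tolling adds 10 days: November 13, 2020 + 10 days = November 23, 2020.
November 23, 2020 is a listed holiday. The next qualifying day is November 24, 2020.

November 24, 2020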